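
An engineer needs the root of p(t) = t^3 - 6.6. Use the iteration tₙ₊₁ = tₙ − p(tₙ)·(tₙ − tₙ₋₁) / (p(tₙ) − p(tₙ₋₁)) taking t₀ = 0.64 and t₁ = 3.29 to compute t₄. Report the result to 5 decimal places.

2.16863

p(0.64) = -6.3378560, p(3.29) = 29.0112890
t₂ = 3.2900000 − 29.0112890·(3.2900000 − 0.6400000) / (29.0112890 − (-6.3378560)) = 3.2900000 − (76.8799158)/(35.3491450) = 1.1151266
p(1.1151266) = -5.2133320
t₃ = 1.1151266 − (-5.2133320)·(1.1151266 − 3.2900000) / (-5.2133320 − 29.0112890) = 1.1151266 − (11.3383371)/(-34.2246210) = 1.4464184
p(1.4464184) = -3.5739102
t₄ = 1.4464184 − (-3.5739102)·(1.4464184 − 1.1151266) / (-3.5739102 − (-5.2133320)) = 1.4464184 − (-1.1840072)/(1.6394218) = 2.1686286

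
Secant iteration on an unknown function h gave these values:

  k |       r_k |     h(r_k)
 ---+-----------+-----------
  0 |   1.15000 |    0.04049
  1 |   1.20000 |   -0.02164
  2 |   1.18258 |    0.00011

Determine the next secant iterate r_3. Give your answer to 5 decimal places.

1.18267

r_3 = 1.18258 − 0.00011·(1.18258 − 1.20000) / (0.00011 − (-0.02164))
   = 1.18258 − (-0.0000019)/(0.0217500) = 1.1826681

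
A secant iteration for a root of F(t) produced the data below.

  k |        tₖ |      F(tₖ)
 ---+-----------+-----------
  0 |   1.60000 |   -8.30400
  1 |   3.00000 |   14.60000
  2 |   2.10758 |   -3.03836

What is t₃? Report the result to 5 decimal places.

t₃ = 2.10758 − (-3.03836)·(2.10758 − 3.00000) / (-3.03836 − 14.60000)
   = 2.10758 − (2.7114932)/(-17.6383600) = 2.2613071

2.26131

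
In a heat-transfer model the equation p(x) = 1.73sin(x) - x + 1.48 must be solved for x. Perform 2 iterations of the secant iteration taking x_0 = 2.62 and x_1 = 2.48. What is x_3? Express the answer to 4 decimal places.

p(2.62) = -0.278007, p(2.48) = 0.062867
x_2 = 2.480000 − 0.062867·(2.480000 − 2.620000) / (0.062867 − (-0.278007)) = 2.480000 − (-0.008801)/(0.340875) = 2.505820
p(2.505820) = 0.001453
x_3 = 2.505820 − 0.001453·(2.505820 − 2.480000) / (0.001453 − 0.062867) = 2.505820 − (0.000038)/(-0.061415) = 2.506431

2.5064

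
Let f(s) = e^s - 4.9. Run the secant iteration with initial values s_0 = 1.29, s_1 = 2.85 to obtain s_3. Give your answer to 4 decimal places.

1.5106

f(1.29) = -1.267213, f(2.85) = 12.387782
s_2 = 2.850000 − 12.387782·(2.850000 − 1.290000) / (12.387782 − (-1.267213)) = 2.850000 − (19.324940)/(13.654995) = 1.434771
f(1.434771) = -0.701315
s_3 = 1.434771 − (-0.701315)·(1.434771 − 2.850000) / (-0.701315 − 12.387782) = 1.434771 − (0.992521)/(-13.089097) = 1.510599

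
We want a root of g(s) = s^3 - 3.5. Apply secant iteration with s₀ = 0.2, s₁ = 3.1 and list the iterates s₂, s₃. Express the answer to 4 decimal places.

g(0.2) = -3.492000, g(3.1) = 26.291000
s₂ = 3.100000 − 26.291000·(3.100000 − 0.200000) / (26.291000 − (-3.492000)) = 3.100000 − (76.243900)/(29.783000) = 0.540019
g(0.540019) = -3.342519
s₃ = 0.540019 − (-3.342519)·(0.540019 − 3.100000) / (-3.342519 − 26.291000) = 0.540019 − (8.556783)/(-29.633519) = 0.828773

0.5400, 0.8288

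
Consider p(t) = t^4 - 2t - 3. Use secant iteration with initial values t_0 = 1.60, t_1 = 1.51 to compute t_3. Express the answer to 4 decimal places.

p(1.60) = 0.353600, p(1.51) = -0.821144
t_2 = 1.510000 − (-0.821144)·(1.510000 − 1.600000) / (-0.821144 − 0.353600) = 1.510000 − (0.073903)/(-1.174744) = 1.572910
p(1.572910) = -0.024919
t_3 = 1.572910 − (-0.024919)·(1.572910 − 1.510000) / (-0.024919 − (-0.821144)) = 1.572910 − (-0.001568)/(0.796225) = 1.574879

1.5749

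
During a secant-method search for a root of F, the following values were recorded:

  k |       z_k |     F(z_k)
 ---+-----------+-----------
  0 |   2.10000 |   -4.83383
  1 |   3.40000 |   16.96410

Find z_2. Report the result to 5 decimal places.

z_2 = 3.40000 − 16.96410·(3.40000 − 2.10000) / (16.96410 − (-4.83383))
   = 3.40000 − (22.0533300)/(21.7979300) = 2.3882833

2.38828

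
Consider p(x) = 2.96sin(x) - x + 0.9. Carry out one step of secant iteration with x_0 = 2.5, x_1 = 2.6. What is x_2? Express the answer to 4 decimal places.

p(2.5) = 0.171478, p(2.6) = -0.174116
x_2 = 2.600000 − (-0.174116)·(2.600000 − 2.500000) / (-0.174116 − 0.171478) = 2.600000 − (-0.017412)/(-0.345593) = 2.549618

2.5496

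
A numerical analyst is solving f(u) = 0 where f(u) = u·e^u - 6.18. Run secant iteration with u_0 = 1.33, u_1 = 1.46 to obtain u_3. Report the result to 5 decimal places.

f(1.33) = -1.1512123, f(1.46) = 0.1067009
u_2 = 1.4600000 − 0.1067009·(1.4600000 − 1.3300000) / (0.1067009 − (-1.1512123)) = 1.4600000 − (0.0138711)/(1.2579132) = 1.4489729
f(1.4489729) = -0.0092037
u_3 = 1.4489729 − (-0.0092037)·(1.4489729 − 1.4600000) / (-0.0092037 − 0.1067009) = 1.4489729 − (0.0001015)/(-0.1159047) = 1.4498486

1.44985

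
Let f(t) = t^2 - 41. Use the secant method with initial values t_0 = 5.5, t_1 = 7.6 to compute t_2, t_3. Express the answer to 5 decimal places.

f(5.5) = -10.7500000, f(7.6) = 16.7600000
t_2 = 7.6000000 − 16.7600000·(7.6000000 − 5.5000000) / (16.7600000 − (-10.7500000)) = 7.6000000 − (35.1960000)/(27.5100000) = 6.3206107
f(6.3206107) = -1.0498805
t_3 = 6.3206107 − (-1.0498805)·(6.3206107 − 7.6000000) / (-1.0498805 − 16.7600000) = 6.3206107 − (1.3432059)/(-17.8098805) = 6.3960298

6.32061, 6.39603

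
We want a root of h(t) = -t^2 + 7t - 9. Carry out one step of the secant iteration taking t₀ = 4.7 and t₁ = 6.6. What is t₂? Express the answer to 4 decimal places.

h(4.7) = 1.810000, h(6.6) = -6.360000
t₂ = 6.600000 − (-6.360000)·(6.600000 − 4.700000) / (-6.360000 − 1.810000) = 6.600000 − (-12.084000)/(-8.170000) = 5.120930

5.1209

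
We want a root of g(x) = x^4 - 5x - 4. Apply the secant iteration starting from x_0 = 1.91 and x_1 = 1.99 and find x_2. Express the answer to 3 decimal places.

g(1.91) = -0.24137, g(1.99) = 1.73239
x_2 = 1.99000 − 1.73239·(1.99000 − 1.91000) / (1.73239 − (-0.24137)) = 1.99000 − (0.13859)/(1.97376) = 1.91978

1.920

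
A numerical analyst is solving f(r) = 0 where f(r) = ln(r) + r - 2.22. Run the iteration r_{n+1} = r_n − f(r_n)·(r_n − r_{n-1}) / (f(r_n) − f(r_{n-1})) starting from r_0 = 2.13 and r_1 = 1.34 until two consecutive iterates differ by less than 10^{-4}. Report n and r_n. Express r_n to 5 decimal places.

f(2.13) = 0.6661220, f(1.34) = -0.5873304
r_2 = 1.3400000 − (-0.5873304)·(-0.7900000)/(-1.2534524) = 1.7101704;  |Δ| = 0.3701704
f(1.7101704) = 0.0267635
r_3 = 1.7101704 − 0.0267635·(0.3701704)/(0.6140939) = 1.6940376;  |Δ| = 0.0161328
f(1.6940376) = 0.0011525
r_4 = 1.6940376 − 0.0011525·(-0.0161328)/(-0.0256110) = 1.6933117;  |Δ| = 0.0007260
f(1.6933117) = -0.0000021
r_5 = 1.6933117 − (-0.0000021)·(-0.0007260)/(-0.0011546) = 1.6933130;  |Δ| = 0.0000013
|r_5 − r_4| = 0.0000013 < 10^{-4}

n = 5, r_n = 1.69331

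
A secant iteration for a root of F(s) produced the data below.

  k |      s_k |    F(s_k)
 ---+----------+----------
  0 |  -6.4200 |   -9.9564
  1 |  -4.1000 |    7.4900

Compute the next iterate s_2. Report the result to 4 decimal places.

-5.0960

s_2 = -4.1000 − 7.4900·(-4.1000 − (-6.4200)) / (7.4900 − (-9.9564))
   = -4.1000 − (17.376800)/(17.446400) = -5.096011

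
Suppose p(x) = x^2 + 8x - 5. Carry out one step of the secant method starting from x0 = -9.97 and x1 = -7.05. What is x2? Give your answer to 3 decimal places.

-8.347

p(-9.97) = 14.64090, p(-7.05) = -11.69750
x2 = -7.05000 − (-11.69750)·(-7.05000 − (-9.97000)) / (-11.69750 − 14.64090) = -7.05000 − (-34.15670)/(-26.33840) = -8.34684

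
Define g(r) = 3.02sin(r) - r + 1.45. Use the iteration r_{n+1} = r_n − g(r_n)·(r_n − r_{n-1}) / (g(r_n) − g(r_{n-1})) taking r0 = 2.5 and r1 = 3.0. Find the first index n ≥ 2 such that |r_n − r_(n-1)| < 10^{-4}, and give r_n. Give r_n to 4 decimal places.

g(2.5) = 0.757386, g(3.0) = -1.123818
r2 = 3.000000 − (-1.123818)·(0.500000)/(-1.881203) = 2.701304;  |Δ| = 0.298696
g(2.701304) = 0.035824
r3 = 2.701304 − 0.035824·(-0.298696)/(1.159641) = 2.710531;  |Δ| = 0.009227
g(2.710531) = 0.001333
r4 = 2.710531 − 0.001333·(0.009227)/(-0.034491) = 2.710887;  |Δ| = 0.000357
g(2.710887) = -0.000002
r5 = 2.710887 − (-0.000002)·(0.000357)/(-0.001335) = 2.710887;  |Δ| = 0.000001
|r5 − r4| = 0.000001 < 10^{-4}

n = 5, r_n = 2.7109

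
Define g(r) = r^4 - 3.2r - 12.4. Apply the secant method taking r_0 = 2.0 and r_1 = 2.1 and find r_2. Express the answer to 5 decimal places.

g(2.0) = -2.8000000, g(2.1) = 0.3281000
r_2 = 2.1000000 − 0.3281000·(2.1000000 − 2.0000000) / (0.3281000 − (-2.8000000)) = 2.1000000 − (0.0328100)/(3.1281000) = 2.0895112

2.08951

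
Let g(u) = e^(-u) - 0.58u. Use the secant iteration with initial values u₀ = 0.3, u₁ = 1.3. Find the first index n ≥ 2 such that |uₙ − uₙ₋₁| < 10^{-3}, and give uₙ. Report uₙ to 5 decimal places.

g(0.3) = 0.5668182, g(1.3) = -0.4814682
u₂ = 1.3000000 − (-0.4814682)·(1.0000000)/(-1.0482864) = 0.8407093;  |Δ| = 0.4592907
g(0.8407093) = -0.0562070
u₃ = 0.8407093 − (-0.0562070)·(-0.4592907)/(0.4252612) = 0.7800046;  |Δ| = 0.0607047
g(0.7800046) = 0.0060012
u₄ = 0.7800046 − 0.0060012·(-0.0607047)/(0.0622082) = 0.7858608;  |Δ| = 0.0058562
g(0.7858608) = -0.0000720
u₅ = 0.7858608 − (-0.0000720)·(0.0058562)/(-0.0060732) = 0.7857914;  |Δ| = 0.0000694
|u₅ − u₄| = 0.0000694 < 10^{-3}

n = 5, uₙ = 0.78579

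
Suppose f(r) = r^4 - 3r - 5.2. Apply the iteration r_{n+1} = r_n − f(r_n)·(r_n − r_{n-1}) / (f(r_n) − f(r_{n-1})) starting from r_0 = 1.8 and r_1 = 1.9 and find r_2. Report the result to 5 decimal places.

1.80458

f(1.8) = -0.1024000, f(1.9) = 2.1321000
r_2 = 1.9000000 − 2.1321000·(1.9000000 − 1.8000000) / (2.1321000 − (-0.1024000)) = 1.9000000 − (0.2132100)/(2.2345000) = 1.8045827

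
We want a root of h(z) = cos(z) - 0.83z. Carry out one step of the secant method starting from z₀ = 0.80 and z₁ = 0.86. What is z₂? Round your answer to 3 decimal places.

h(0.80) = 0.03271, h(0.86) = -0.06136
z₂ = 0.86000 − (-0.06136)·(0.86000 − 0.80000) / (-0.06136 − 0.03271) = 0.86000 − (-0.00368)/(-0.09407) = 0.82086

0.821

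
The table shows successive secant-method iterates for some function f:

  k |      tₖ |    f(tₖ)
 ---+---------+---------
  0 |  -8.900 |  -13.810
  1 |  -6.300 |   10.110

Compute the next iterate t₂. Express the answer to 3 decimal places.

-7.399

t₂ = -6.300 − 10.110·(-6.300 − (-8.900)) / (10.110 − (-13.810))
   = -6.300 − (26.28600)/(23.92000) = -7.39891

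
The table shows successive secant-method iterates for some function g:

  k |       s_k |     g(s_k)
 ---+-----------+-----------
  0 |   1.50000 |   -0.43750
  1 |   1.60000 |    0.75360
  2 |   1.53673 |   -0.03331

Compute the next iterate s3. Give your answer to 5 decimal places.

s3 = 1.53673 − (-0.03331)·(1.53673 − 1.60000) / (-0.03331 − 0.75360)
   = 1.53673 − (0.0021075)/(-0.7869100) = 1.5394082

1.53941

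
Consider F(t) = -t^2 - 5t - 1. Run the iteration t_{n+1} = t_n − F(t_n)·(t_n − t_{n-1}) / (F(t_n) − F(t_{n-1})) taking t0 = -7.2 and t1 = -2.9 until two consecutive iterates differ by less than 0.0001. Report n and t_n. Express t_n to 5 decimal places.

n = 8, t_n = -4.79129

F(-7.2) = -16.8400000, F(-2.9) = 5.0900000
t2 = -2.9000000 − 5.0900000·(4.3000000)/(21.9300000) = -3.8980392;  |Δ| = 0.9980392
F(-3.8980392) = 3.2954864
t3 = -3.8980392 − 3.2954864·(-0.9980392)/(-1.7945136) = -5.7308615;  |Δ| = 1.8328223
F(-5.7308615) = -5.1884661
t4 = -5.7308615 − (-5.1884661)·(-1.8328223)/(-8.4839524) = -4.6099764;  |Δ| = 1.1208851
F(-4.6099764) = 0.7979998
t5 = -4.6099764 − 0.7979998·(1.1208851)/(5.9864658) = -4.7593911;  |Δ| = 0.1494147
F(-4.7593911) = 0.1451520
t6 = -4.7593911 − 0.1451520·(-0.1494147)/(-0.6528478) = -4.7926114;  |Δ| = 0.0332204
F(-4.7926114) = -0.0060672
t7 = -4.7926114 − (-0.0060672)·(-0.0332204)/(-0.1512192) = -4.7912786;  |Δ| = 0.0013329
F(-4.7912786) = 0.0000425
t8 = -4.7912786 − 0.0000425·(0.0013329)/(0.0061097) = -4.7912878;  |Δ| = 0.0000093
|t8 − t7| = 0.0000093 < 0.0001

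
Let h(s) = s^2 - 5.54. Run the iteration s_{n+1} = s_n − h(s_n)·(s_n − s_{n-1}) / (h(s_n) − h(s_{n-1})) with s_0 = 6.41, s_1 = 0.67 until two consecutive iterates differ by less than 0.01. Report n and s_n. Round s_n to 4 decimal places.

n = 7, s_n = 2.3537

h(6.41) = 35.548100, h(0.67) = -5.091100
s_2 = 0.670000 − (-5.091100)·(-5.740000)/(-40.639200) = 1.389082;  |Δ| = 0.719082
h(1.389082) = -3.610451
s_3 = 1.389082 − (-3.610451)·(0.719082)/(1.480649) = 3.142510;  |Δ| = 1.753428
h(3.142510) = 4.335367
s_4 = 3.142510 − 4.335367·(1.753428)/(7.945819) = 2.185811;  |Δ| = 0.956699
h(2.185811) = -0.762230
s_5 = 2.185811 − (-0.762230)·(-0.956699)/(-5.097597) = 2.328864;  |Δ| = 0.143053
h(2.328864) = -0.116394
s_6 = 2.328864 − (-0.116394)·(0.143053)/(0.645836) = 2.354645;  |Δ| = 0.025781
h(2.354645) = 0.004353
s_7 = 2.354645 − 0.004353·(0.025781)/(0.120747) = 2.353716;  |Δ| = 0.000929
|s_7 − s_6| = 0.000929 < 0.01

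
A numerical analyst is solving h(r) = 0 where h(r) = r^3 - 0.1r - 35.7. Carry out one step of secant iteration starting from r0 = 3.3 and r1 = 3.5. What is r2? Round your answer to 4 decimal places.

3.3027

h(3.3) = -0.093000, h(3.5) = 6.825000
r2 = 3.500000 − 6.825000·(3.500000 − 3.300000) / (6.825000 − (-0.093000)) = 3.500000 − (1.365000)/(6.918000) = 3.302689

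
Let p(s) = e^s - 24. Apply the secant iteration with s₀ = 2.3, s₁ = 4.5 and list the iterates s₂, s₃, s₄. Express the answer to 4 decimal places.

2.6855, 2.9103, 3.2531

p(2.3) = -14.025818, p(4.5) = 66.017131
s₂ = 4.500000 − 66.017131·(4.500000 − 2.300000) / (66.017131 − (-14.025818)) = 4.500000 − (145.237689)/(80.042949) = 2.685503
p(2.685503) = -9.334423
s₃ = 2.685503 − (-9.334423)·(2.685503 − 4.500000) / (-9.334423 − 66.017131) = 2.685503 − (16.937283)/(-75.351555) = 2.910280
p(2.910280) = -5.638064
s₄ = 2.910280 − (-5.638064)·(2.910280 − 2.685503) / (-5.638064 − (-9.334423)) = 2.910280 − (-1.267306)/(3.696360) = 3.253132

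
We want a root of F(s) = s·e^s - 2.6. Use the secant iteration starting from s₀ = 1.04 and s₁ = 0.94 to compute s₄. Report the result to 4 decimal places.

0.9779

F(1.04) = 0.342386, F(0.94) = -0.193617
s₂ = 0.940000 − (-0.193617)·(0.940000 − 1.040000) / (-0.193617 − 0.342386) = 0.940000 − (0.019362)/(-0.536003) = 0.976122
F(0.976122) = -0.009230
s₃ = 0.976122 − (-0.009230)·(0.976122 − 0.940000) / (-0.009230 − (-0.193617)) = 0.976122 − (-0.000333)/(0.184388) = 0.977931
F(0.977931) = 0.000267
s₄ = 0.977931 − 0.000267·(0.977931 − 0.976122) / (0.000267 − (-0.009230)) = 0.977931 − (0.000000)/(0.009497) = 0.977880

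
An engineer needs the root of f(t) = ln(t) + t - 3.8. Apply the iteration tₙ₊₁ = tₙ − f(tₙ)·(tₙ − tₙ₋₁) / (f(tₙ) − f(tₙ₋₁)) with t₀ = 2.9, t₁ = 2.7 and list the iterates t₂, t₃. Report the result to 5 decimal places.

2.77865, 2.77820

f(2.9) = 0.1647107, f(2.7) = -0.1067482
t₂ = 2.7000000 − (-0.1067482)·(2.7000000 − 2.9000000) / (-0.1067482 − 0.1647107) = 2.7000000 − (0.0213496)/(-0.2714590) = 2.7786478
f(2.7786478) = 0.0006122
t₃ = 2.7786478 − 0.0006122·(2.7786478 − 2.7000000) / (0.0006122 − (-0.1067482)) = 2.7786478 − (0.0000481)/(0.1073604) = 2.7781993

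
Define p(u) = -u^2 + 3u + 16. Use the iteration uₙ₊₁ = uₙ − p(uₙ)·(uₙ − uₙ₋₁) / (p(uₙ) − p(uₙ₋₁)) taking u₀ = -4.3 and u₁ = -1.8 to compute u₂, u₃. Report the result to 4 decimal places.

-2.6088, -2.7934

p(-4.3) = -15.390000, p(-1.8) = 7.360000
u₂ = -1.800000 − 7.360000·(-1.800000 − (-4.300000)) / (7.360000 − (-15.390000)) = -1.800000 − (18.400000)/(22.750000) = -2.608791
p(-2.608791) = 1.367835
u₃ = -2.608791 − 1.367835·(-2.608791 − (-1.800000)) / (1.367835 − 7.360000) = -2.608791 − (-1.106293)/(-5.992165) = -2.793414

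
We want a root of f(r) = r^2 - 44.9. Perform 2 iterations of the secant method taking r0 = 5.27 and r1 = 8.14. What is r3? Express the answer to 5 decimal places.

6.68570

f(5.27) = -17.1271000, f(8.14) = 21.3596000
r2 = 8.1400000 − 21.3596000·(8.1400000 − 5.2700000) / (21.3596000 − (-17.1271000)) = 8.1400000 − (61.3020520)/(38.4867000) = 6.5471887
f(6.5471887) = -2.0343206
r3 = 6.5471887 − (-2.0343206)·(6.5471887 − 8.1400000) / (-2.0343206 − 21.3596000) = 6.5471887 − (3.2402889)/(-23.3939206) = 6.6856985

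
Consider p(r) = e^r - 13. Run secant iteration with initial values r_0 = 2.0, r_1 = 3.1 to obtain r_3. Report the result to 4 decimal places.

2.5281

p(2.0) = -5.610944, p(3.1) = 9.197951
r_2 = 3.100000 − 9.197951·(3.100000 − 2.000000) / (9.197951 − (-5.610944)) = 3.100000 − (10.117746)/(14.808895) = 2.416779
p(2.416779) = -1.790304
r_3 = 2.416779 − (-1.790304)·(2.416779 − 3.100000) / (-1.790304 − 9.197951) = 2.416779 − (1.223173)/(-10.988255) = 2.528096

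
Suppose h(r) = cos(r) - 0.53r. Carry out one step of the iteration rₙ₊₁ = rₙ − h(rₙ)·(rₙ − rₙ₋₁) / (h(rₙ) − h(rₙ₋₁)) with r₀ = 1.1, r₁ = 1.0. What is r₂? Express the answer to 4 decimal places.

h(1.1) = -0.129404, h(1.0) = 0.010302
r₂ = 1.000000 − 0.010302·(1.000000 − 1.100000) / (0.010302 − (-0.129404)) = 1.000000 − (-0.001030)/(0.139706) = 1.007374

1.0074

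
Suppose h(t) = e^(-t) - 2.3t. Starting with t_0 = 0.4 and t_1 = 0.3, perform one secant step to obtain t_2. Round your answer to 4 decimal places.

h(0.4) = -0.249680, h(0.3) = 0.050818
t_2 = 0.300000 − 0.050818·(0.300000 − 0.400000) / (0.050818 − (-0.249680)) = 0.300000 − (-0.005082)/(0.300498) = 0.316911

0.3169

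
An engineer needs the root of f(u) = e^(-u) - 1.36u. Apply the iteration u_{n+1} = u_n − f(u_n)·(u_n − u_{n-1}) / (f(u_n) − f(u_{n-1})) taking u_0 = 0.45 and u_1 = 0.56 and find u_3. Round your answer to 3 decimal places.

f(0.45) = 0.02563, f(0.56) = -0.19039
u_2 = 0.56000 − (-0.19039)·(0.56000 − 0.45000) / (-0.19039 − 0.02563) = 0.56000 − (-0.02094)/(-0.21602) = 0.46305
f(0.46305) = -0.00039
u_3 = 0.46305 − (-0.00039)·(0.46305 − 0.56000) / (-0.00039 − (-0.19039)) = 0.46305 − (0.00004)/(0.19000) = 0.46285

0.463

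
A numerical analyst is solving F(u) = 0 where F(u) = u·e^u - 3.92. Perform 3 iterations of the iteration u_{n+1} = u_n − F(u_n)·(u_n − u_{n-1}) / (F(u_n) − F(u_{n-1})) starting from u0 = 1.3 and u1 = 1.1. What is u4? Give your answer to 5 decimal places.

F(1.3) = 0.8500857, F(1.1) = -0.6154174
u2 = 1.1000000 − (-0.6154174)·(1.1000000 − 1.3000000) / (-0.6154174 − 0.8500857) = 1.1000000 − (0.1230835)/(-1.4655030) = 1.1839872
F(1.1839872) = -0.0514688
u3 = 1.1839872 − (-0.0514688)·(1.1839872 − 1.1000000) / (-0.0514688 − (-0.6154174)) = 1.1839872 − (-0.0043227)/(0.5639486) = 1.1916523
F(1.1916523) = 0.0035353
u4 = 1.1916523 − 0.0035353·(1.1916523 − 1.1839872) / (0.0035353 − (-0.0514688)) = 1.1916523 − (0.0000271)/(0.0550041) = 1.1911596

1.19116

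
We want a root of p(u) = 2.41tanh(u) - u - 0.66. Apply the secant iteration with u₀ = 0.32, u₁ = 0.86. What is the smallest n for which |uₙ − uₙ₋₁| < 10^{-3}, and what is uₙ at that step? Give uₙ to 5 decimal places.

n = 6, uₙ = 0.55467

p(0.32) = -0.2340883, p(0.86) = 0.1579810
u₂ = 0.8600000 − 0.1579810·(0.5400000)/(0.3920693) = 0.6424116;  |Δ| = 0.2175884
p(0.6424116) = 0.0629482
u₃ = 0.6424116 − 0.0629482·(-0.2175884)/(-0.0950328) = 0.4982844;  |Δ| = 0.1441272
p(0.4982844) = -0.0478362
u₄ = 0.4982844 − (-0.0478362)·(-0.1441272)/(-0.1107845) = 0.5605179;  |Δ| = 0.0622335
p(0.5605179) = 0.0046335
u₅ = 0.5605179 − 0.0046335·(0.0622335)/(0.0524698) = 0.5550221;  |Δ| = 0.0054958
p(0.5550221) = 0.0002800
u₆ = 0.5550221 − 0.0002800·(-0.0054958)/(-0.0043536) = 0.5546687;  |Δ| = 0.0003534
|u₆ − u₅| = 0.0003534 < 10^{-3}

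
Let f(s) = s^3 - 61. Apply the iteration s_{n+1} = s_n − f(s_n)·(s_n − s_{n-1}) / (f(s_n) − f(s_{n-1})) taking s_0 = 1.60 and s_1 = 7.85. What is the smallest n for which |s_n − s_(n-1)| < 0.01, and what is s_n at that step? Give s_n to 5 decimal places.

f(1.60) = -56.9040000, f(7.85) = 422.7366250
s_2 = 7.8500000 − 422.7366250·(6.2500000)/(479.6406250) = 2.3414927;  |Δ| = 5.5085073
f(2.3414927) = -48.1625608
s_3 = 2.3414927 − (-48.1625608)·(-5.5085073)/(-470.8991858) = 2.9048910;  |Δ| = 0.5633983
f(2.9048910) = -36.4873920
s_4 = 2.9048910 − (-36.4873920)·(0.5633983)/(11.6751689) = 4.6656309;  |Δ| = 1.7607399
f(4.6656309) = 40.5619766
s_5 = 4.6656309 − 40.5619766·(1.7607399)/(77.0493686) = 3.7387046;  |Δ| = 0.9269264
f(3.7387046) = -8.7407177
s_6 = 3.7387046 − (-8.7407177)·(-0.9269264)/(-49.3026944) = 3.9030364;  |Δ| = 0.1643318
f(3.9030364) = -1.5423421
s_7 = 3.9030364 − (-1.5423421)·(0.1643318)/(7.1983757) = 3.9382465;  |Δ| = 0.0352102
f(3.9382465) = 0.0813599
s_8 = 3.9382465 − 0.0813599·(0.0352102)/(1.6237019) = 3.9364822;  |Δ| = 0.0017643
|s_8 − s_7| = 0.0017643 < 0.01

n = 8, s_n = 3.93648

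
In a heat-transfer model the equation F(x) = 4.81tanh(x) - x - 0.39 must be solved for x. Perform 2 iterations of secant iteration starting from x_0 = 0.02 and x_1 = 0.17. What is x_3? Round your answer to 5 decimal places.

F(0.02) = -0.3138128, F(0.17) = 0.2499128
x_2 = 0.1700000 − 0.2499128·(0.1700000 − 0.0200000) / (0.2499128 − (-0.3138128)) = 0.1700000 − (0.0374869)/(0.5637257) = 0.1035015
F(0.1035015) = 0.0025705
x_3 = 0.1035015 − 0.0025705·(0.1035015 − 0.1700000) / (0.0025705 − 0.2499128) = 0.1035015 − (-0.0001709)/(-0.2473423) = 0.1028104

0.10281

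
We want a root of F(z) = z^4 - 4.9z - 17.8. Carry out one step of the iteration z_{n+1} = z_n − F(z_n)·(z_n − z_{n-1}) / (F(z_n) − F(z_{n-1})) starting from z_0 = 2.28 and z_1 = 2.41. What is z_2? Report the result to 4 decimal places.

2.3217

F(2.28) = -1.948637, F(2.41) = 4.125026
z_2 = 2.410000 − 4.125026·(2.410000 − 2.280000) / (4.125026 − (-1.948637)) = 2.410000 − (0.536253)/(6.073663) = 2.321708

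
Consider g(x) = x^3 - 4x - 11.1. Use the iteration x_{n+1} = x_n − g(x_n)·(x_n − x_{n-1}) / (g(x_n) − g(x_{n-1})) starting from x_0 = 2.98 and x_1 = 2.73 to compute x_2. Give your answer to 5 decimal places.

g(2.98) = 3.4435920, g(2.73) = -1.6735830
x_2 = 2.7300000 − (-1.6735830)·(2.7300000 − 2.9800000) / (-1.6735830 − 3.4435920) = 2.7300000 − (0.4183958)/(-5.1171750) = 2.8117630

2.81176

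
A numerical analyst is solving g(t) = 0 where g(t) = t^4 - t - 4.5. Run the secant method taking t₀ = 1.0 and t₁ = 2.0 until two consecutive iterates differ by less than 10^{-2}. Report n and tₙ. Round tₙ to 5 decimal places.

g(1.0) = -4.5000000, g(2.0) = 9.5000000
t₂ = 2.0000000 − 9.5000000·(1.0000000)/(14.0000000) = 1.3214286;  |Δ| = 0.6785714
g(1.3214286) = -2.7723068
t₃ = 1.3214286 − (-2.7723068)·(-0.6785714)/(-12.2723068) = 1.4747175;  |Δ| = 0.1532889
g(1.4747175) = -1.2449991
t₄ = 1.4747175 − (-1.2449991)·(0.1532889)/(1.5273077) = 1.5996723;  |Δ| = 0.1249549
g(1.5996723) = 0.4485605
t₅ = 1.5996723 − 0.4485605·(0.1249549)/(1.6935596) = 1.5665765;  |Δ| = 0.0330959
g(1.5665765) = -0.0436664
t₆ = 1.5665765 − (-0.0436664)·(-0.0330959)/(-0.4922270) = 1.5695125;  |Δ| = 0.0029360
|t₆ − t₅| = 0.0029360 < 10^{-2}

n = 6, tₙ = 1.56951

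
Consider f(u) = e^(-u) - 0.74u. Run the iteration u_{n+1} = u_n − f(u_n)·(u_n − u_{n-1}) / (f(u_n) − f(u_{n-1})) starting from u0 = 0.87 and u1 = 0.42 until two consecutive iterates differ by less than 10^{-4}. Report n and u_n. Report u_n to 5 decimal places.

n = 5, u_n = 0.68274

f(0.87) = -0.2248485, f(0.42) = 0.3462468
u2 = 0.4200000 − 0.3462468·(-0.4500000)/(0.5710953) = 0.6928285;  |Δ| = 0.2728285
f(0.6928285) = -0.0125337
u3 = 0.6928285 − (-0.0125337)·(0.2728285)/(-0.3587806) = 0.6832974;  |Δ| = 0.0095311
f(0.6832974) = -0.0006909
u4 = 0.6832974 − (-0.0006909)·(-0.0095311)/(0.0118428) = 0.6827414;  |Δ| = 0.0005560
f(0.6827414) = 0.0000014
u5 = 0.6827414 − 0.0000014·(-0.0005560)/(0.0006923) = 0.6827425;  |Δ| = 0.0000011
|u5 − u4| = 0.0000011 < 10^{-4}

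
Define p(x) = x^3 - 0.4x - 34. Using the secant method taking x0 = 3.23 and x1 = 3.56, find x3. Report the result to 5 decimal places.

3.28043

p(3.23) = -1.5937330, p(3.56) = 9.6940160
x2 = 3.5600000 − 9.6940160·(3.5600000 − 3.2300000) / (9.6940160 − (-1.5937330)) = 3.5600000 − (3.1990253)/(11.2877490) = 3.2765932
p(3.2765932) = -0.1329276
x3 = 3.2765932 − (-0.1329276)·(3.2765932 − 3.5600000) / (-0.1329276 − 9.6940160) = 3.2765932 − (0.0376726)/(-9.8269436) = 3.2804268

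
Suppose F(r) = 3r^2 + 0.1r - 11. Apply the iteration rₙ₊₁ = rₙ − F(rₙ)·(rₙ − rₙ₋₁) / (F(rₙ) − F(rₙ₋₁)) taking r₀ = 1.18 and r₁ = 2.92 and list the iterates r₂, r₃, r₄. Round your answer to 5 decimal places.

F(1.18) = -6.7048000, F(2.92) = 14.8712000
r₂ = 2.9200000 − 14.8712000·(2.9200000 − 1.1800000) / (14.8712000 − (-6.7048000)) = 2.9200000 − (25.8758880)/(21.5760000) = 1.7207097
F(1.7207097) = -1.9454037
r₃ = 1.7207097 − (-1.9454037)·(1.7207097 − 2.9200000) / (-1.9454037 − 14.8712000) = 1.7207097 − (2.3331038)/(-16.8166037) = 1.8594478
F(1.8594478) = -0.4414170
r₄ = 1.8594478 − (-0.4414170)·(1.8594478 − 1.7207097) / (-0.4414170 − (-1.9454037)) = 1.8594478 − (-0.0612414)/(1.5039866) = 1.9001671

1.72071, 1.85945, 1.90017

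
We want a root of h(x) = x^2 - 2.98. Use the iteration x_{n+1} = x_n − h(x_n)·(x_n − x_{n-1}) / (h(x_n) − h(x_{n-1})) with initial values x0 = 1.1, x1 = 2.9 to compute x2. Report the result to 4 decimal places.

h(1.1) = -1.770000, h(2.9) = 5.430000
x2 = 2.900000 − 5.430000·(2.900000 − 1.100000) / (5.430000 − (-1.770000)) = 2.900000 − (9.774000)/(7.200000) = 1.542500

1.5425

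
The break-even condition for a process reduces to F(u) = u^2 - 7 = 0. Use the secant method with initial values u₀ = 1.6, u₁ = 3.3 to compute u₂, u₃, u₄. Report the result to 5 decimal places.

2.50612, 2.63002, 2.64618

F(1.6) = -4.4400000, F(3.3) = 3.8900000
u₂ = 3.3000000 − 3.8900000·(3.3000000 − 1.6000000) / (3.8900000 − (-4.4400000)) = 3.3000000 − (6.6130000)/(8.3300000) = 2.5061224
F(2.5061224) = -0.7193503
u₃ = 2.5061224 − (-0.7193503)·(2.5061224 − 3.3000000) / (-0.7193503 − 3.8900000) = 2.5061224 − (0.5710760)/(-4.6093503) = 2.6300176
F(2.6300176) = -0.0830076
u₄ = 2.6300176 − (-0.0830076)·(2.6300176 − 2.5061224) / (-0.0830076 − (-0.7193503)) = 2.6300176 − (-0.0102842)/(0.6363427) = 2.6461790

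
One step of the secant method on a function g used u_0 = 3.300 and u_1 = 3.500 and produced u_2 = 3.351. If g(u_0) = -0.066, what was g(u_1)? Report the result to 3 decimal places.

0.193

The secant line through (3.300, -0.066) and (3.500, g(u_1)) crosses zero at u_2 = 3.351.
So (3.300, -0.066), (3.500, g(u_1)), (3.351, 0) are collinear:
g(u_1) = -0.066 · (3.500 − 3.351) / (3.300 − 3.351) = -0.066 · (0.14900)/(-0.05100) = 0.19282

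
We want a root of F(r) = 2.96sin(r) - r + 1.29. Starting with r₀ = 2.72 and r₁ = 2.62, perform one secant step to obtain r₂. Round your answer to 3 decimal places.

2.660

F(2.72) = -0.21873, F(2.62) = 0.14485
r₂ = 2.62000 − 0.14485·(2.62000 − 2.72000) / (0.14485 − (-0.21873)) = 2.62000 − (-0.01449)/(0.36358) = 2.65984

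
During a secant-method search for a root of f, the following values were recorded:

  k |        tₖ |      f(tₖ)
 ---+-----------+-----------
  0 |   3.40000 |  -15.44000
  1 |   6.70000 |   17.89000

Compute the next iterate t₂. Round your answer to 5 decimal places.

t₂ = 6.70000 − 17.89000·(6.70000 − 3.40000) / (17.89000 − (-15.44000))
   = 6.70000 − (59.0370000)/(33.3300000) = 4.9287129

4.92871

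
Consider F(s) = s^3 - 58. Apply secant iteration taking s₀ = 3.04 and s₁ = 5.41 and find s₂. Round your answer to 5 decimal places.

3.58417

F(3.04) = -29.9055360, F(5.41) = 100.3404210
s₂ = 5.4100000 − 100.3404210·(5.4100000 − 3.0400000) / (100.3404210 − (-29.9055360)) = 5.4100000 − (237.8067978)/(130.2459570) = 3.5841714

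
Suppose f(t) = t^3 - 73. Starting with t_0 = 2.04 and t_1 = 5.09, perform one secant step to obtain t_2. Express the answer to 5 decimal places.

3.63469

f(2.04) = -64.5103360, f(5.09) = 58.8722290
t_2 = 5.0900000 − 58.8722290·(5.0900000 − 2.0400000) / (58.8722290 − (-64.5103360)) = 5.0900000 − (179.5602984)/(123.3825650) = 3.6346866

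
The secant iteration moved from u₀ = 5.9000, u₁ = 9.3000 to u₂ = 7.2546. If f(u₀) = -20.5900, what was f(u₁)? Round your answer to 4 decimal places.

The secant line through (5.9000, -20.5900) and (9.3000, f(u₁)) crosses zero at u₂ = 7.2546.
So (5.9000, -20.5900), (9.3000, f(u₁)), (7.2546, 0) are collinear:
f(u₁) = -20.5900 · (9.3000 − 7.2546) / (5.9000 − 7.2546) = -20.5900 · (2.045400)/(-1.354600) = 31.090201

31.0902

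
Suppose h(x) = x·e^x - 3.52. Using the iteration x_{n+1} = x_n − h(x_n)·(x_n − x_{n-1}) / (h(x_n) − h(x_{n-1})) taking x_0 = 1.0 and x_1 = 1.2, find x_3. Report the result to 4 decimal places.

1.1330

h(1.0) = -0.801718, h(1.2) = 0.464140
x_2 = 1.200000 − 0.464140·(1.200000 − 1.000000) / (0.464140 − (-0.801718)) = 1.200000 − (0.092828)/(1.265858) = 1.126668
h(1.126668) = -0.043825
x_3 = 1.126668 − (-0.043825)·(1.126668 − 1.200000) / (-0.043825 − 0.464140) = 1.126668 − (0.003214)/(-0.507966) = 1.132995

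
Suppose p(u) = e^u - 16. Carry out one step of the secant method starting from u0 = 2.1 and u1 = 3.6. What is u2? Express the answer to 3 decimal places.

2.513

p(2.1) = -7.83383, p(3.6) = 20.59823
u2 = 3.60000 − 20.59823·(3.60000 − 2.10000) / (20.59823 − (-7.83383)) = 3.60000 − (30.89735)/(28.43206) = 2.51329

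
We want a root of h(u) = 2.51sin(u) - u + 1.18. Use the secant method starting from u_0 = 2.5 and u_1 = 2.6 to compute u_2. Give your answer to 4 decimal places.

h(2.5) = 0.182165, h(2.6) = -0.126092
u_2 = 2.600000 − (-0.126092)·(2.600000 − 2.500000) / (-0.126092 − 0.182165) = 2.600000 − (-0.012609)/(-0.308257) = 2.559095

2.5591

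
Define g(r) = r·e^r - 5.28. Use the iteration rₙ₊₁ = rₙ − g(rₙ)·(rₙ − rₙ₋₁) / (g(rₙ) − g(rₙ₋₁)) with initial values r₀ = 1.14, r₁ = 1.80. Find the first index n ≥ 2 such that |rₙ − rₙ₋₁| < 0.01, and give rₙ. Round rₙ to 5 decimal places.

g(1.14) = -1.7154841, g(1.80) = 5.6093654
r₂ = 1.8000000 − 5.6093654·(0.6600000)/(7.3248495) = 1.2945724;  |Δ| = 0.5054276
g(1.2945724) = -0.5555421
r₃ = 1.2945724 − (-0.5555421)·(-0.5054276)/(-6.1649075) = 1.3401183;  |Δ| = 0.0455459
g(1.3401183) = -0.1614245
r₄ = 1.3401183 − (-0.1614245)·(0.0455459)/(0.3941176) = 1.3587732;  |Δ| = 0.0186549
g(1.3587732) = 0.0075522
r₅ = 1.3587732 − 0.0075522·(0.0186549)/(0.1689767) = 1.3579394;  |Δ| = 0.0008338
|r₅ − r₄| = 0.0008338 < 0.01

n = 5, rₙ = 1.35794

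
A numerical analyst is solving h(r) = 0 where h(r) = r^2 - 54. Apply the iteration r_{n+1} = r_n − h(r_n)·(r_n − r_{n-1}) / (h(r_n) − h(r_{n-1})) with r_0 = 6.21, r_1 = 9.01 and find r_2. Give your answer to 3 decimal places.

7.224

h(6.21) = -15.43590, h(9.01) = 27.18010
r_2 = 9.01000 − 27.18010·(9.01000 − 6.21000) / (27.18010 − (-15.43590)) = 9.01000 − (76.10428)/(42.61600) = 7.22419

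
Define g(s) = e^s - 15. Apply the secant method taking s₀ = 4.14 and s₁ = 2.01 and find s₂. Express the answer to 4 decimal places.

g(4.14) = 47.802821, g(2.01) = -7.536683
s₂ = 2.010000 − (-7.536683)·(2.010000 − 4.140000) / (-7.536683 − 47.802821) = 2.010000 − (16.053134)/(-55.339504) = 2.300085

2.3001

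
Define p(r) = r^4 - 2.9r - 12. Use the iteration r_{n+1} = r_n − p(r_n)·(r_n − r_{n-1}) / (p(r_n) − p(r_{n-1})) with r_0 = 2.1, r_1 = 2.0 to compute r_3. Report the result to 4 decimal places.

p(2.1) = 1.358100, p(2.0) = -1.800000
r_2 = 2.000000 − (-1.800000)·(2.000000 − 2.100000) / (-1.800000 − 1.358100) = 2.000000 − (0.180000)/(-3.158100) = 2.056996
p(2.056996) = -0.061950
r_3 = 2.056996 − (-0.061950)·(2.056996 − 2.000000) / (-0.061950 − (-1.800000)) = 2.056996 − (-0.003531)/(1.738050) = 2.059028

2.0590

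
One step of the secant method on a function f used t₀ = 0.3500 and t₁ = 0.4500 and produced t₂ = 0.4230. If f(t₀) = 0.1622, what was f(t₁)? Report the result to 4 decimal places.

The secant line through (0.3500, 0.1622) and (0.4500, f(t₁)) crosses zero at t₂ = 0.4230.
So (0.3500, 0.1622), (0.4500, f(t₁)), (0.4230, 0) are collinear:
f(t₁) = 0.1622 · (0.4500 − 0.4230) / (0.3500 − 0.4230) = 0.1622 · (0.027000)/(-0.073000) = -0.059992

-0.0600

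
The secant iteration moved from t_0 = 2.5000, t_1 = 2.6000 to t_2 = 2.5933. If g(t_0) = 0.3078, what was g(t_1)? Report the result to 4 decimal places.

-0.0221

The secant line through (2.5000, 0.3078) and (2.6000, g(t_1)) crosses zero at t_2 = 2.5933.
So (2.5000, 0.3078), (2.6000, g(t_1)), (2.5933, 0) are collinear:
g(t_1) = 0.3078 · (2.6000 − 2.5933) / (2.5000 − 2.5933) = 0.3078 · (0.006700)/(-0.093300) = -0.022104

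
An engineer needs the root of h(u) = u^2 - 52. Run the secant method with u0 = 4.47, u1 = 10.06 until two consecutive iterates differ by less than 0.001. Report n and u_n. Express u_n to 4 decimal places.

h(4.47) = -32.019100, h(10.06) = 49.203600
u2 = 10.060000 − 49.203600·(5.590000)/(81.222700) = 6.673655;  |Δ| = 3.386345
h(6.673655) = -7.462336
u3 = 6.673655 − (-7.462336)·(-3.386345)/(-56.665936) = 7.119602;  |Δ| = 0.445948
h(7.119602) = -1.311264
u4 = 7.119602 − (-1.311264)·(0.445948)/(6.151072) = 7.214668;  |Δ| = 0.095066
h(7.214668) = 0.051432
u5 = 7.214668 − 0.051432·(0.095066)/(1.362695) = 7.211080;  |Δ| = 0.003588
h(7.211080) = -0.000328
u6 = 7.211080 − (-0.000328)·(-0.003588)/(-0.051760) = 7.211103;  |Δ| = 0.000023
|u6 − u5| = 0.000023 < 0.001

n = 6, u_n = 7.2111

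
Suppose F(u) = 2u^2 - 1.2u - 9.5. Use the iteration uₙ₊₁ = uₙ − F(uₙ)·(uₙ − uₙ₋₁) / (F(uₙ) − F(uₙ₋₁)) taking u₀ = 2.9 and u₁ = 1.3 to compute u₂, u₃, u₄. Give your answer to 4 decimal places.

2.3667, 2.5522, 2.4984

F(2.9) = 3.840000, F(1.3) = -7.680000
u₂ = 1.300000 − (-7.680000)·(1.300000 − 2.900000) / (-7.680000 − 3.840000) = 1.300000 − (12.288000)/(-11.520000) = 2.366667
F(2.366667) = -1.137778
u₃ = 2.366667 − (-1.137778)·(2.366667 − 1.300000) / (-1.137778 − (-7.680000)) = 2.366667 − (-1.213630)/(6.542222) = 2.552174
F(2.552174) = 0.464575
u₄ = 2.552174 − 0.464575·(2.552174 − 2.366667) / (0.464575 − (-1.137778)) = 2.552174 − (0.086182)/(1.602352) = 2.498389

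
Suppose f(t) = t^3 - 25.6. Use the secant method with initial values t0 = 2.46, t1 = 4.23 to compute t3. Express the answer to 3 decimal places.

2.887

f(2.46) = -10.71306, f(4.23) = 50.08697
t2 = 4.23000 − 50.08697·(4.23000 − 2.46000) / (50.08697 − (-10.71306)) = 4.23000 − (88.65393)/(60.80003) = 2.77188
f(2.77188) = -4.30283
t3 = 2.77188 − (-4.30283)·(2.77188 − 4.23000) / (-4.30283 − 50.08697) = 2.77188 − (6.27406)/(-54.38980) = 2.88723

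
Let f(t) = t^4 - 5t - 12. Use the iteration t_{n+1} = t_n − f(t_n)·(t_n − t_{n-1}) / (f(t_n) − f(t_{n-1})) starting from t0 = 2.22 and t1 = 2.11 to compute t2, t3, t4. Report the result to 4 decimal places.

f(2.22) = 1.189127, f(2.11) = -2.728806
t2 = 2.110000 − (-2.728806)·(2.110000 − 2.220000) / (-2.728806 − 1.189127) = 2.110000 − (0.300169)/(-3.917932) = 2.186614
f(2.186614) = -0.072423
t3 = 2.186614 − (-0.072423)·(2.186614 − 2.110000) / (-0.072423 − (-2.728806)) = 2.186614 − (-0.005549)/(2.656383) = 2.188703
f(2.188703) = 0.004610
t4 = 2.188703 − 0.004610·(2.188703 − 2.186614) / (0.004610 − (-0.072423)) = 2.188703 − (0.000010)/(0.077032) = 2.188578

2.1866, 2.1887, 2.1886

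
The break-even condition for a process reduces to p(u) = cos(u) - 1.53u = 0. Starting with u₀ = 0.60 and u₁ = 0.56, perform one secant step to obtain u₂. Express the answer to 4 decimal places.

p(0.60) = -0.092664, p(0.56) = -0.009545
u₂ = 0.560000 − (-0.009545)·(0.560000 − 0.600000) / (-0.009545 − (-0.092664)) = 0.560000 − (0.000382)/(0.083119) = 0.555407

0.5554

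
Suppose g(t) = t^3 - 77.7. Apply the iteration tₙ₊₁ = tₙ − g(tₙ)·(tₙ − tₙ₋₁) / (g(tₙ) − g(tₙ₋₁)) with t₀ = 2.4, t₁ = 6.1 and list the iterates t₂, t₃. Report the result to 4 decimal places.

g(2.4) = -63.876000, g(6.1) = 149.281000
t₂ = 6.100000 − 149.281000·(6.100000 − 2.400000) / (149.281000 − (-63.876000)) = 6.100000 − (552.339700)/(213.157000) = 3.508766
g(3.508766) = -34.502048
t₃ = 3.508766 − (-34.502048)·(3.508766 − 6.100000) / (-34.502048 − 149.281000) = 3.508766 − (89.402885)/(-183.783048) = 3.995225

3.5088, 3.9952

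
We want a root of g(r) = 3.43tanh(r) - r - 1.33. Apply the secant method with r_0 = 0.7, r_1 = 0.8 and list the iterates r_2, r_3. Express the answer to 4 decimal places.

0.6589, 0.6658

g(0.7) = 0.042981, g(0.8) = 0.147646
r_2 = 0.800000 − 0.147646·(0.800000 − 0.700000) / (0.147646 − 0.042981) = 0.800000 − (0.014765)/(0.104665) = 0.658934
g(0.658934) = -0.007582
r_3 = 0.658934 − (-0.007582)·(0.658934 − 0.800000) / (-0.007582 − 0.147646) = 0.658934 − (0.001070)/(-0.155228) = 0.665825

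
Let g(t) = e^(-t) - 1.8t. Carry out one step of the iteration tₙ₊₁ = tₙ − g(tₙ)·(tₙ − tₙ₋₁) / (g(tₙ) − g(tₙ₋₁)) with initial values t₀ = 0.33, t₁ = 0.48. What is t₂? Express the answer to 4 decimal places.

g(0.33) = 0.124924, g(0.48) = -0.245217
t₂ = 0.480000 − (-0.245217)·(0.480000 − 0.330000) / (-0.245217 − 0.124924) = 0.480000 − (-0.036782)/(-0.370140) = 0.380626

0.3806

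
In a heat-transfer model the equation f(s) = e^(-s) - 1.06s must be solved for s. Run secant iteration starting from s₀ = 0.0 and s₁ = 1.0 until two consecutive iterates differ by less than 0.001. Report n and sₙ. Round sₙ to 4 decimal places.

f(0.0) = 1.000000, f(1.0) = -0.692121
s₂ = 1.000000 − (-0.692121)·(1.000000)/(-1.692121) = 0.590974;  |Δ| = 0.409026
f(0.590974) = -0.072646
s₃ = 0.590974 − (-0.072646)·(-0.409026)/(0.619475) = 0.543008;  |Δ| = 0.047966
f(0.543008) = 0.005409
s₄ = 0.543008 − 0.005409·(-0.047966)/(0.078055) = 0.546332;  |Δ| = 0.003324
f(0.546332) = -0.000042
s₅ = 0.546332 − (-0.000042)·(0.003324)/(-0.005452) = 0.546306;  |Δ| = 0.000026
|s₅ − s₄| = 0.000026 < 0.001

n = 5, sₙ = 0.5463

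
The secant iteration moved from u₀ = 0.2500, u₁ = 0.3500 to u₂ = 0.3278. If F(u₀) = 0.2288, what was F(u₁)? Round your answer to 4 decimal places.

-0.0653

The secant line through (0.2500, 0.2288) and (0.3500, F(u₁)) crosses zero at u₂ = 0.3278.
So (0.2500, 0.2288), (0.3500, F(u₁)), (0.3278, 0) are collinear:
F(u₁) = 0.2288 · (0.3500 − 0.3278) / (0.2500 − 0.3278) = 0.2288 · (0.022200)/(-0.077800) = -0.065287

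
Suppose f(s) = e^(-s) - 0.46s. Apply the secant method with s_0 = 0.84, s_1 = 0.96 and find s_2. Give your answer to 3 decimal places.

f(0.84) = 0.04531, f(0.96) = -0.05871
s_2 = 0.96000 − (-0.05871)·(0.96000 − 0.84000) / (-0.05871 − 0.04531) = 0.96000 − (-0.00704)/(-0.10402) = 0.89227

0.892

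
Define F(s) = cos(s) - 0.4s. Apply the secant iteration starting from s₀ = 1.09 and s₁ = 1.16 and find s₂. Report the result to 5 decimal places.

1.11034

F(1.09) = 0.0264854, F(1.16) = -0.0646605
s₂ = 1.1600000 − (-0.0646605)·(1.1600000 − 1.0900000) / (-0.0646605 − 0.0264854) = 1.1600000 − (-0.0045262)/(-0.0911458) = 1.1103408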